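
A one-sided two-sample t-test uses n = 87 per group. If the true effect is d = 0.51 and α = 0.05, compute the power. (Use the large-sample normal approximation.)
Power ≈ 0.96

Power calculation (two-sample t-test, normal approximation):
z_β = d · √(n/2) - z_α
z_β = 0.51 · √(87/2) - 1.645
z_β = 0.51 · 6.595 - 1.645
z_β = 1.719

Power = Φ(z_β) = Φ(1.719) ≈ 0.957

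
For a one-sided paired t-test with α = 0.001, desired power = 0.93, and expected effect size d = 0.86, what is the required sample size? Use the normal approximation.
n = 29 pairs

Sample size formula (paired t-test, normal approximation):
n = ((z_α + z_β) / d)²

z_α = 3.090 (for α = 0.001, one-sided)
z_β = 1.476 (for power = 0.93)
d = 0.86

n = ((3.090 + 1.476) / 0.86)²
n = (5.309)²
n ≈ 28.19
Round up to the next whole number: n = 29 pairs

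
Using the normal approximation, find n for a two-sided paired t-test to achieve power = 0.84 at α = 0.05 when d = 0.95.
n = 10 pairs

Sample size formula (paired t-test, normal approximation):
n = ((z_{α/2} + z_β) / d)²

z_{α/2} = 1.960 (for α = 0.05, two-sided)
z_β = 0.994 (for power = 0.84)
d = 0.95

n = ((1.960 + 0.994) / 0.95)²
n = (3.109)²
n ≈ 9.67
Round up to the next whole number: n = 10 pairs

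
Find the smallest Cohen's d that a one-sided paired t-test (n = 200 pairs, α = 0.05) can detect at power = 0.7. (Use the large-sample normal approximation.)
d ≈ 0.15

Minimum detectable effect (paired t-test, normal approximation):
d = (z_α + z_β) / √n
d = (1.645 + 0.524) / √200
d = 2.169 / 14.142
d ≈ 0.15

By Cohen's convention (0.2 small / 0.5 medium / 0.8 large): very small effect.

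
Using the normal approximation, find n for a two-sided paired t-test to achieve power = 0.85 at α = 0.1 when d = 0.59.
n = 21 pairs

Sample size formula (paired t-test, normal approximation):
n = ((z_{α/2} + z_β) / d)²

z_{α/2} = 1.645 (for α = 0.1, two-sided)
z_β = 1.036 (for power = 0.85)
d = 0.59

n = ((1.645 + 1.036) / 0.59)²
n = (4.544)²
n ≈ 20.65
Round up to the next whole number: n = 21 pairs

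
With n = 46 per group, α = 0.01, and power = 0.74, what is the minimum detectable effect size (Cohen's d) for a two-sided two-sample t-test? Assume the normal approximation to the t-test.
d ≈ 0.67

Minimum detectable effect (two-sample t-test, normal approximation):
d = (z_{α/2} + z_β) / √(n/2)
d = (2.576 + 0.643) / √(46/2)
d = 3.219 / 4.796
d ≈ 0.67

By Cohen's convention (0.2 small / 0.5 medium / 0.8 large): medium effect.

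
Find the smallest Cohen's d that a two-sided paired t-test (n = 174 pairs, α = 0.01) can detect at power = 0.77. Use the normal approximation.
d ≈ 0.25

Minimum detectable effect (paired t-test, normal approximation):
d = (z_{α/2} + z_β) / √n
d = (2.576 + 0.739) / √174
d = 3.315 / 13.191
d ≈ 0.25

By Cohen's convention (0.2 small / 0.5 medium / 0.8 large): small effect.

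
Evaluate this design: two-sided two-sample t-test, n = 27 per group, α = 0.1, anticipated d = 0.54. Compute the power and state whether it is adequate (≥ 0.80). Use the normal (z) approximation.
Power ≈ 0.63; the study is underpowered (power < 0.80)

Power calculation (two-sample t-test, normal approximation):
z_β = d · √(n/2) - z_{α/2}
z_β = 0.54 · √(27/2) - 1.645
z_β = 0.54 · 3.674 - 1.645
z_β = 0.339

Power = Φ(z_β) = Φ(0.339) ≈ 0.633

Effect size d = 0.54 is medium by Cohen's convention (0.2/0.5/0.8).

Threshold: power ≥ 0.80 is conventionally adequate.
Power ≈ 0.63 → the study is underpowered (power < 0.80).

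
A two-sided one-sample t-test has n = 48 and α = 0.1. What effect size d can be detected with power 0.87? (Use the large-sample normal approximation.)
d ≈ 0.40

Minimum detectable effect (one-sample t-test, normal approximation):
d = (z_{α/2} + z_β) / √n
d = (1.645 + 1.126) / √48
d = 2.771 / 6.928
d ≈ 0.40

By Cohen's convention (0.2 small / 0.5 medium / 0.8 large): small effect.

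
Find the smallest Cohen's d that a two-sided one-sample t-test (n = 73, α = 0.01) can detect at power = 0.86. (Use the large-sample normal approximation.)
d ≈ 0.43

Minimum detectable effect (one-sample t-test, normal approximation):
d = (z_{α/2} + z_β) / √n
d = (2.576 + 1.080) / √73
d = 3.656 / 8.544
d ≈ 0.43

By Cohen's convention (0.2 small / 0.5 medium / 0.8 large): small effect.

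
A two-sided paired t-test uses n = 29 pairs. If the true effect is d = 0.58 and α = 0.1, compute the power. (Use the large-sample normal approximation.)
Power ≈ 0.93

Power calculation (paired t-test, normal approximation):
z_β = d · √n - z_{α/2}
z_β = 0.58 · √29 - 1.645
z_β = 0.58 · 5.385 - 1.645
z_β = 1.479

Power = Φ(z_β) = Φ(1.479) ≈ 0.930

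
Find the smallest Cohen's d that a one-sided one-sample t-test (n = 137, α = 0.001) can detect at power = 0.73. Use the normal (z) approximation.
d ≈ 0.32

Minimum detectable effect (one-sample t-test, normal approximation):
d = (z_α + z_β) / √n
d = (3.090 + 0.613) / √137
d = 3.703 / 11.705
d ≈ 0.32

By Cohen's convention (0.2 small / 0.5 medium / 0.8 large): small effect.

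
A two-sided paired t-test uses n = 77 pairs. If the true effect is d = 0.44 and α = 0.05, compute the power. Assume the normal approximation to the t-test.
Power ≈ 0.97

Power calculation (paired t-test, normal approximation):
z_β = d · √n - z_{α/2}
z_β = 0.44 · √77 - 1.960
z_β = 0.44 · 8.775 - 1.960
z_β = 1.901

Power = Φ(z_β) = Φ(1.901) ≈ 0.971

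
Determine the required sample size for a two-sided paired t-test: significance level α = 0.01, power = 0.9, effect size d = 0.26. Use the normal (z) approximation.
n = 221 pairs

Sample size formula (paired t-test, normal approximation):
n = ((z_{α/2} + z_β) / d)²

z_{α/2} = 2.576 (for α = 0.01, two-sided)
z_β = 1.282 (for power = 0.9)
d = 0.26

n = ((2.576 + 1.282) / 0.26)²
n = (14.838)²
n ≈ 220.17
Round up to the next whole number: n = 221 pairs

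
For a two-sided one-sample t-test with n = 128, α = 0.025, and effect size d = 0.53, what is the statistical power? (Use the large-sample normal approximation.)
Power ≈ 1.00

Power calculation (one-sample t-test, normal approximation):
z_β = d · √n - z_{α/2}
z_β = 0.53 · √128 - 2.241
z_β = 0.53 · 11.314 - 2.241
z_β = 3.755

Power = Φ(z_β) = Φ(3.755) ≈ 1.000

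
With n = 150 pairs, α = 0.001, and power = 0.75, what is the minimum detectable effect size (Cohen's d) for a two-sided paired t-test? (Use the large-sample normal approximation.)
d ≈ 0.32

Minimum detectable effect (paired t-test, normal approximation):
d = (z_{α/2} + z_β) / √n
d = (3.291 + 0.674) / √150
d = 3.965 / 12.247
d ≈ 0.32

By Cohen's convention (0.2 small / 0.5 medium / 0.8 large): small effect.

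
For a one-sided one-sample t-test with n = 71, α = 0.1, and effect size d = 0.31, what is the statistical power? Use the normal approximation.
Power ≈ 0.91

Power calculation (one-sample t-test, normal approximation):
z_β = d · √n - z_α
z_β = 0.31 · √71 - 1.282
z_β = 0.31 · 8.426 - 1.282
z_β = 1.331

Power = Φ(z_β) = Φ(1.331) ≈ 0.908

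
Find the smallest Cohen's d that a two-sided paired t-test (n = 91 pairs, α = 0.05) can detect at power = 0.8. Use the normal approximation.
d ≈ 0.29

Minimum detectable effect (paired t-test, normal approximation):
d = (z_{α/2} + z_β) / √n
d = (1.960 + 0.842) / √91
d = 2.802 / 9.539
d ≈ 0.29

By Cohen's convention (0.2 small / 0.5 medium / 0.8 large): small effect.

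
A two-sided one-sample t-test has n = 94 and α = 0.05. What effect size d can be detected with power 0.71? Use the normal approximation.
d ≈ 0.26

Minimum detectable effect (one-sample t-test, normal approximation):
d = (z_{α/2} + z_β) / √n
d = (1.960 + 0.553) / √94
d = 2.513 / 9.695
d ≈ 0.26

By Cohen's convention (0.2 small / 0.5 medium / 0.8 large): small effect.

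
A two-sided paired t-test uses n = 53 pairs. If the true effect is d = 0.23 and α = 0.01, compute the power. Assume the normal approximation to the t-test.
Power ≈ 0.18

Power calculation (paired t-test, normal approximation):
z_β = d · √n - z_{α/2}
z_β = 0.23 · √53 - 2.576
z_β = 0.23 · 7.280 - 2.576
z_β = -0.901

Power = Φ(z_β) = Φ(-0.901) ≈ 0.184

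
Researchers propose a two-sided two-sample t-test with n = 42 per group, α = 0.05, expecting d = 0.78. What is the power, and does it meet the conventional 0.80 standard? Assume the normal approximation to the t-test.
Power ≈ 0.95; the study is adequately powered (power ≥ 0.80)

Power calculation (two-sample t-test, normal approximation):
z_β = d · √(n/2) - z_{α/2}
z_β = 0.78 · √(42/2) - 1.960
z_β = 0.78 · 4.583 - 1.960
z_β = 1.614

Power = Φ(z_β) = Φ(1.614) ≈ 0.947

Effect size d = 0.78 is medium by Cohen's convention (0.2/0.5/0.8).

Threshold: power ≥ 0.80 is conventionally adequate.
Power ≈ 0.95 → the study is adequately powered (power ≥ 0.80).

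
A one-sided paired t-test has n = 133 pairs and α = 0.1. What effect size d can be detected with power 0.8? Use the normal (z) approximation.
d ≈ 0.18

Minimum detectable effect (paired t-test, normal approximation):
d = (z_α + z_β) / √n
d = (1.282 + 0.842) / √133
d = 2.123 / 11.533
d ≈ 0.18

By Cohen's convention (0.2 small / 0.5 medium / 0.8 large): very small effect.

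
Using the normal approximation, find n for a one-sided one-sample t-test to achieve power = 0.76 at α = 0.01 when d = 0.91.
n = 12

Sample size formula (one-sample t-test, normal approximation):
n = ((z_α + z_β) / d)²

z_α = 2.326 (for α = 0.01, one-sided)
z_β = 0.706 (for power = 0.76)
d = 0.91

n = ((2.326 + 0.706) / 0.91)²
n = (3.332)²
n ≈ 11.10
Round up to the next whole number: n = 12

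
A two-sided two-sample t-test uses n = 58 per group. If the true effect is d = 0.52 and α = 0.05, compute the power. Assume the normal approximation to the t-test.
Power ≈ 0.80

Power calculation (two-sample t-test, normal approximation):
z_β = d · √(n/2) - z_{α/2}
z_β = 0.52 · √(58/2) - 1.960
z_β = 0.52 · 5.385 - 1.960
z_β = 0.840

Power = Φ(z_β) = Φ(0.840) ≈ 0.800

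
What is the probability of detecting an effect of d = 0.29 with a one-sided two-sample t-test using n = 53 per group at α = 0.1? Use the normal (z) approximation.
Power ≈ 0.58

Power calculation (two-sample t-test, normal approximation):
z_β = d · √(n/2) - z_α
z_β = 0.29 · √(53/2) - 1.282
z_β = 0.29 · 5.148 - 1.282
z_β = 0.211

Power = Φ(z_β) = Φ(0.211) ≈ 0.584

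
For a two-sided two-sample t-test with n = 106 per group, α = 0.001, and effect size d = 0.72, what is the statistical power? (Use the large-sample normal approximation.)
Power ≈ 0.97

Power calculation (two-sample t-test, normal approximation):
z_β = d · √(n/2) - z_{α/2}
z_β = 0.72 · √(106/2) - 3.291
z_β = 0.72 · 7.280 - 3.291
z_β = 1.951

Power = Φ(z_β) = Φ(1.951) ≈ 0.974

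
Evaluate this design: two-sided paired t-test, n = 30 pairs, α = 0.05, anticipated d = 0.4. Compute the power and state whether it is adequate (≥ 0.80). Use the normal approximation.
Power ≈ 0.59; the study is underpowered (power < 0.80)

Power calculation (paired t-test, normal approximation):
z_β = d · √n - z_{α/2}
z_β = 0.4 · √30 - 1.960
z_β = 0.4 · 5.477 - 1.960
z_β = 0.231

Power = Φ(z_β) = Φ(0.231) ≈ 0.591

Effect size d = 0.4 is small by Cohen's convention (0.2/0.5/0.8).

Threshold: power ≥ 0.80 is conventionally adequate.
Power ≈ 0.59 → the study is underpowered (power < 0.80).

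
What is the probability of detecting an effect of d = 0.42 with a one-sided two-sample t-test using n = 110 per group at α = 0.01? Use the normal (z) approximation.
Power ≈ 0.78

Power calculation (two-sample t-test, normal approximation):
z_β = d · √(n/2) - z_α
z_β = 0.42 · √(110/2) - 2.326
z_β = 0.42 · 7.416 - 2.326
z_β = 0.788

Power = Φ(z_β) = Φ(0.788) ≈ 0.785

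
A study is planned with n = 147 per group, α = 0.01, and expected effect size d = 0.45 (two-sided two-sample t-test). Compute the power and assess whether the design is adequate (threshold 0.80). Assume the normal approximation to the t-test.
Power ≈ 0.90; the study is adequately powered (power ≥ 0.80)

Power calculation (two-sample t-test, normal approximation):
z_β = d · √(n/2) - z_{α/2}
z_β = 0.45 · √(147/2) - 2.576
z_β = 0.45 · 8.573 - 2.576
z_β = 1.282

Power = Φ(z_β) = Φ(1.282) ≈ 0.900

Effect size d = 0.45 is small by Cohen's convention (0.2/0.5/0.8).

Threshold: power ≥ 0.80 is conventionally adequate.
Power ≈ 0.90 → the study is adequately powered (power ≥ 0.80).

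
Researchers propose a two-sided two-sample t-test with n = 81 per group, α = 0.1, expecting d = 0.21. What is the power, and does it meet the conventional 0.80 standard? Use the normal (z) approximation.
Power ≈ 0.38; the study is underpowered (power < 0.80)

Power calculation (two-sample t-test, normal approximation):
z_β = d · √(n/2) - z_{α/2}
z_β = 0.21 · √(81/2) - 1.645
z_β = 0.21 · 6.364 - 1.645
z_β = -0.308

Power = Φ(z_β) = Φ(-0.308) ≈ 0.379

Effect size d = 0.21 is small by Cohen's convention (0.2/0.5/0.8).

Threshold: power ≥ 0.80 is conventionally adequate.
Power ≈ 0.38 → the study is underpowered (power < 0.80).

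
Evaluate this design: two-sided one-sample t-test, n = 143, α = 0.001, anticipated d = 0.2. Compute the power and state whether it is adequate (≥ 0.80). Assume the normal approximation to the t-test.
Power ≈ 0.18; the study is underpowered (power < 0.80)

Power calculation (one-sample t-test, normal approximation):
z_β = d · √n - z_{α/2}
z_β = 0.2 · √143 - 3.291
z_β = 0.2 · 11.958 - 3.291
z_β = -0.899

Power = Φ(z_β) = Φ(-0.899) ≈ 0.184

Effect size d = 0.2 is small by Cohen's convention (0.2/0.5/0.8).

Threshold: power ≥ 0.80 is conventionally adequate.
Power ≈ 0.18 → the study is underpowered (power < 0.80).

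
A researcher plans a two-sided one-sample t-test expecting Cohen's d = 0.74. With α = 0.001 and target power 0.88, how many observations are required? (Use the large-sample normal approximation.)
n = 37

Sample size formula (one-sample t-test, normal approximation):
n = ((z_{α/2} + z_β) / d)²

z_{α/2} = 3.291 (for α = 0.001, two-sided)
z_β = 1.175 (for power = 0.88)
d = 0.74

n = ((3.291 + 1.175) / 0.74)²
n = (6.035)²
n ≈ 36.42
Round up to the next whole number: n = 37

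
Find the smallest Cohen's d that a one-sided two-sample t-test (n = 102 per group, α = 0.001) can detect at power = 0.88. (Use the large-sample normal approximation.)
d ≈ 0.60

Minimum detectable effect (two-sample t-test, normal approximation):
d = (z_α + z_β) / √(n/2)
d = (3.090 + 1.175) / √(102/2)
d = 4.265 / 7.141
d ≈ 0.60

By Cohen's convention (0.2 small / 0.5 medium / 0.8 large): medium effect.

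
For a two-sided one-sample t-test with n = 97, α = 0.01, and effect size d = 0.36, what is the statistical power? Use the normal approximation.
Power ≈ 0.83

Power calculation (one-sample t-test, normal approximation):
z_β = d · √n - z_{α/2}
z_β = 0.36 · √97 - 2.576
z_β = 0.36 · 9.849 - 2.576
z_β = 0.970

Power = Φ(z_β) = Φ(0.970) ≈ 0.834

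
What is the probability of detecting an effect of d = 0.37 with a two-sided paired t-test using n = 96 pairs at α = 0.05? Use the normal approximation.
Power ≈ 0.95

Power calculation (paired t-test, normal approximation):
z_β = d · √n - z_{α/2}
z_β = 0.37 · √96 - 1.960
z_β = 0.37 · 9.798 - 1.960
z_β = 1.665

Power = Φ(z_β) = Φ(1.665) ≈ 0.952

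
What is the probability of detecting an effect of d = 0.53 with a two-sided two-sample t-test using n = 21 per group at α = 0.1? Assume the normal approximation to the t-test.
Power ≈ 0.53

Power calculation (two-sample t-test, normal approximation):
z_β = d · √(n/2) - z_{α/2}
z_β = 0.53 · √(21/2) - 1.645
z_β = 0.53 · 3.240 - 1.645
z_β = 0.073

Power = Φ(z_β) = Φ(0.073) ≈ 0.529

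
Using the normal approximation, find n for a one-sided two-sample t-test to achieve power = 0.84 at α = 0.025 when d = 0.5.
n = 70 per group

Sample size formula (two-sample t-test, normal approximation):
n = 2 · ((z_α + z_β) / d)²

z_α = 1.960 (for α = 0.025, one-sided)
z_β = 0.994 (for power = 0.84)
d = 0.5

n = 2 · ((1.960 + 0.994) / 0.5)²
n = 2 · (5.908)²
n ≈ 69.81
Round up to the next whole number: n = 70 per group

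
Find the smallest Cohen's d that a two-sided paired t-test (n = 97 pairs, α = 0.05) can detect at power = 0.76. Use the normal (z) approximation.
d ≈ 0.27

Minimum detectable effect (paired t-test, normal approximation):
d = (z_{α/2} + z_β) / √n
d = (1.960 + 0.706) / √97
d = 2.666 / 9.849
d ≈ 0.27

By Cohen's convention (0.2 small / 0.5 medium / 0.8 large): small effect.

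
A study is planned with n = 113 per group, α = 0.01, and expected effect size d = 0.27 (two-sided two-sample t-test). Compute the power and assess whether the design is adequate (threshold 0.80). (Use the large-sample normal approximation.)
Power ≈ 0.29; the study is underpowered (power < 0.80)

Power calculation (two-sample t-test, normal approximation):
z_β = d · √(n/2) - z_{α/2}
z_β = 0.27 · √(113/2) - 2.576
z_β = 0.27 · 7.517 - 2.576
z_β = -0.546

Power = Φ(z_β) = Φ(-0.546) ≈ 0.292

Effect size d = 0.27 is small by Cohen's convention (0.2/0.5/0.8).

Threshold: power ≥ 0.80 is conventionally adequate.
Power ≈ 0.29 → the study is underpowered (power < 0.80).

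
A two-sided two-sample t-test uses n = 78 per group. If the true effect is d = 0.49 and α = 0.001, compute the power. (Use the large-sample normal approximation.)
Power ≈ 0.41

Power calculation (two-sample t-test, normal approximation):
z_β = d · √(n/2) - z_{α/2}
z_β = 0.49 · √(78/2) - 3.291
z_β = 0.49 · 6.245 - 3.291
z_β = -0.230

Power = Φ(z_β) = Φ(-0.230) ≈ 0.409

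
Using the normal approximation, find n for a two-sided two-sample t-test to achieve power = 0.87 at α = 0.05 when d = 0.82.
n = 29 per group

Sample size formula (two-sample t-test, normal approximation):
n = 2 · ((z_{α/2} + z_β) / d)²

z_{α/2} = 1.960 (for α = 0.05, two-sided)
z_β = 1.126 (for power = 0.87)
d = 0.82

n = 2 · ((1.960 + 1.126) / 0.82)²
n = 2 · (3.763)²
n ≈ 28.32
Round up to the next whole number: n = 29 per group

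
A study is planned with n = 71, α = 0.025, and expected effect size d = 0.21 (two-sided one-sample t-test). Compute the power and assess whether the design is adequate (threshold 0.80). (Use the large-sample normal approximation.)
Power ≈ 0.32; the study is underpowered (power < 0.80)

Power calculation (one-sample t-test, normal approximation):
z_β = d · √n - z_{α/2}
z_β = 0.21 · √71 - 2.241
z_β = 0.21 · 8.426 - 2.241
z_β = -0.472

Power = Φ(z_β) = Φ(-0.472) ≈ 0.318

Effect size d = 0.21 is small by Cohen's convention (0.2/0.5/0.8).

Threshold: power ≥ 0.80 is conventionally adequate.
Power ≈ 0.32 → the study is underpowered (power < 0.80).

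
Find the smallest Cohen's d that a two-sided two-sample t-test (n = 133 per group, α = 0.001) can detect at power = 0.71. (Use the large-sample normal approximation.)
d ≈ 0.47

Minimum detectable effect (two-sample t-test, normal approximation):
d = (z_{α/2} + z_β) / √(n/2)
d = (3.291 + 0.553) / √(133/2)
d = 3.844 / 8.155
d ≈ 0.47

By Cohen's convention (0.2 small / 0.5 medium / 0.8 large): small effect.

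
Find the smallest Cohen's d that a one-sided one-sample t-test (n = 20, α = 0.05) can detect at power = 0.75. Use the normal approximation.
d ≈ 0.52

Minimum detectable effect (one-sample t-test, normal approximation):
d = (z_α + z_β) / √n
d = (1.645 + 0.674) / √20
d = 2.319 / 4.472
d ≈ 0.52

By Cohen's convention (0.2 small / 0.5 medium / 0.8 large): medium effect.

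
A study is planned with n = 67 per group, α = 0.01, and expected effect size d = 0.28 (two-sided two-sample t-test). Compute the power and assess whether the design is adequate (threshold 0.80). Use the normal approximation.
Power ≈ 0.17; the study is underpowered (power < 0.80)

Power calculation (two-sample t-test, normal approximation):
z_β = d · √(n/2) - z_{α/2}
z_β = 0.28 · √(67/2) - 2.576
z_β = 0.28 · 5.788 - 2.576
z_β = -0.955

Power = Φ(z_β) = Φ(-0.955) ≈ 0.170

Effect size d = 0.28 is small by Cohen's convention (0.2/0.5/0.8).

Threshold: power ≥ 0.80 is conventionally adequate.
Power ≈ 0.17 → the study is underpowered (power < 0.80).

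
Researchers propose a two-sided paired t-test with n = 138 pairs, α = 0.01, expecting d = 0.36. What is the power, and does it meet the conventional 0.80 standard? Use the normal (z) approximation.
Power ≈ 0.95; the study is adequately powered (power ≥ 0.80)

Power calculation (paired t-test, normal approximation):
z_β = d · √n - z_{α/2}
z_β = 0.36 · √138 - 2.576
z_β = 0.36 · 11.747 - 2.576
z_β = 1.653

Power = Φ(z_β) = Φ(1.653) ≈ 0.951

Effect size d = 0.36 is small by Cohen's convention (0.2/0.5/0.8).

Threshold: power ≥ 0.80 is conventionally adequate.
Power ≈ 0.95 → the study is adequately powered (power ≥ 0.80).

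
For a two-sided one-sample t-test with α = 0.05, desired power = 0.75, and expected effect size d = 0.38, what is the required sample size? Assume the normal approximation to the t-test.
n = 49

Sample size formula (one-sample t-test, normal approximation):
n = ((z_{α/2} + z_β) / d)²

z_{α/2} = 1.960 (for α = 0.05, two-sided)
z_β = 0.674 (for power = 0.75)
d = 0.38

n = ((1.960 + 0.674) / 0.38)²
n = (6.932)²
n ≈ 48.05
Round up to the next whole number: n = 49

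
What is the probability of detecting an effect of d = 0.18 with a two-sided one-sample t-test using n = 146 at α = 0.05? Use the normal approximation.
Power ≈ 0.59

Power calculation (one-sample t-test, normal approximation):
z_β = d · √n - z_{α/2}
z_β = 0.18 · √146 - 1.960
z_β = 0.18 · 12.083 - 1.960
z_β = 0.215

Power = Φ(z_β) = Φ(0.215) ≈ 0.585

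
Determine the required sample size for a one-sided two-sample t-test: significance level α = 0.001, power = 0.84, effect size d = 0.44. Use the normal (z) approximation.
n = 173 per group

Sample size formula (two-sample t-test, normal approximation):
n = 2 · ((z_α + z_β) / d)²

z_α = 3.090 (for α = 0.001, one-sided)
z_β = 0.994 (for power = 0.84)
d = 0.44

n = 2 · ((3.090 + 0.994) / 0.44)²
n = 2 · (9.282)²
n ≈ 172.31
Round up to the next whole number: n = 173 per group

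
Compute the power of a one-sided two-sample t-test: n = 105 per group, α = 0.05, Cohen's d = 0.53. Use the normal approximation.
Power ≈ 0.99

Power calculation (two-sample t-test, normal approximation):
z_β = d · √(n/2) - z_α
z_β = 0.53 · √(105/2) - 1.645
z_β = 0.53 · 7.246 - 1.645
z_β = 2.195

Power = Φ(z_β) = Φ(2.195) ≈ 0.986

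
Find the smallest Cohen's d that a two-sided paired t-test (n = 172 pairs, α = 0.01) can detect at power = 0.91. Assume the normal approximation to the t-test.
d ≈ 0.30

Minimum detectable effect (paired t-test, normal approximation):
d = (z_{α/2} + z_β) / √n
d = (2.576 + 1.341) / √172
d = 3.917 / 13.115
d ≈ 0.30

By Cohen's convention (0.2 small / 0.5 medium / 0.8 large): small effect.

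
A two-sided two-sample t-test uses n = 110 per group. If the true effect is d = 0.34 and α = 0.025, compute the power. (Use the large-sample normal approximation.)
Power ≈ 0.61

Power calculation (two-sample t-test, normal approximation):
z_β = d · √(n/2) - z_{α/2}
z_β = 0.34 · √(110/2) - 2.241
z_β = 0.34 · 7.416 - 2.241
z_β = 0.280

Power = Φ(z_β) = Φ(0.280) ≈ 0.610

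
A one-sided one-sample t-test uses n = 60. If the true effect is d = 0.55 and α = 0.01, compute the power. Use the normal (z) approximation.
Power ≈ 0.97

Power calculation (one-sample t-test, normal approximation):
z_β = d · √n - z_α
z_β = 0.55 · √60 - 2.326
z_β = 0.55 · 7.746 - 2.326
z_β = 1.934

Power = Φ(z_β) = Φ(1.934) ≈ 0.973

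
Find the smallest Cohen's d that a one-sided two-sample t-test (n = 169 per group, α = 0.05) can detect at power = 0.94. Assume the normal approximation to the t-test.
d ≈ 0.35

Minimum detectable effect (two-sample t-test, normal approximation):
d = (z_α + z_β) / √(n/2)
d = (1.645 + 1.555) / √(169/2)
d = 3.200 / 9.192
d ≈ 0.35

By Cohen's convention (0.2 small / 0.5 medium / 0.8 large): small effect.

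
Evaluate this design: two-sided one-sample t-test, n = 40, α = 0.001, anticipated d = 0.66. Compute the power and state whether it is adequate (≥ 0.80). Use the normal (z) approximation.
Power ≈ 0.81; the study is adequately powered (power ≥ 0.80)

Power calculation (one-sample t-test, normal approximation):
z_β = d · √n - z_{α/2}
z_β = 0.66 · √40 - 3.291
z_β = 0.66 · 6.325 - 3.291
z_β = 0.884

Power = Φ(z_β) = Φ(0.884) ≈ 0.812

Effect size d = 0.66 is medium by Cohen's convention (0.2/0.5/0.8).

Threshold: power ≥ 0.80 is conventionally adequate.
Power ≈ 0.81 → the study is adequately powered (power ≥ 0.80).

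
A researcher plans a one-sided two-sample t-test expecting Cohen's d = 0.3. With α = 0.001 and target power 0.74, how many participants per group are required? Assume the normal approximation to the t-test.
n = 310 per group

Sample size formula (two-sample t-test, normal approximation):
n = 2 · ((z_α + z_β) / d)²

z_α = 3.090 (for α = 0.001, one-sided)
z_β = 0.643 (for power = 0.74)
d = 0.3

n = 2 · ((3.090 + 0.643) / 0.3)²
n = 2 · (12.443)²
n ≈ 309.66
Round up to the next whole number: n = 310 per group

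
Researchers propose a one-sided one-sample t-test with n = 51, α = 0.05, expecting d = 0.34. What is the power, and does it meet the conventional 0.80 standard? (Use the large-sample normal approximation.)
Power ≈ 0.78; the study is underpowered (power < 0.80)

Power calculation (one-sample t-test, normal approximation):
z_β = d · √n - z_α
z_β = 0.34 · √51 - 1.645
z_β = 0.34 · 7.141 - 1.645
z_β = 0.783

Power = Φ(z_β) = Φ(0.783) ≈ 0.783

Effect size d = 0.34 is small by Cohen's convention (0.2/0.5/0.8).

Threshold: power ≥ 0.80 is conventionally adequate.
Power ≈ 0.78 → the study is underpowered (power < 0.80).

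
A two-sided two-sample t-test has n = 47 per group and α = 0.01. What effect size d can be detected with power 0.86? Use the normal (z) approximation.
d ≈ 0.75

Minimum detectable effect (two-sample t-test, normal approximation):
d = (z_{α/2} + z_β) / √(n/2)
d = (2.576 + 1.080) / √(47/2)
d = 3.656 / 4.848
d ≈ 0.75

By Cohen's convention (0.2 small / 0.5 medium / 0.8 large): medium effect.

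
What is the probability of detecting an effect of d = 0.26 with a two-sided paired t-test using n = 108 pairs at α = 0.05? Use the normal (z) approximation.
Power ≈ 0.77

Power calculation (paired t-test, normal approximation):
z_β = d · √n - z_{α/2}
z_β = 0.26 · √108 - 1.960
z_β = 0.26 · 10.392 - 1.960
z_β = 0.742

Power = Φ(z_β) = Φ(0.742) ≈ 0.771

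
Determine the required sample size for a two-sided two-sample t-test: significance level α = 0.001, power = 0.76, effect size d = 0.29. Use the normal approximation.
n = 380 per group

Sample size formula (two-sample t-test, normal approximation):
n = 2 · ((z_{α/2} + z_β) / d)²

z_{α/2} = 3.291 (for α = 0.001, two-sided)
z_β = 0.706 (for power = 0.76)
d = 0.29

n = 2 · ((3.291 + 0.706) / 0.29)²
n = 2 · (13.783)²
n ≈ 379.94
Round up to the next whole number: n = 380 per group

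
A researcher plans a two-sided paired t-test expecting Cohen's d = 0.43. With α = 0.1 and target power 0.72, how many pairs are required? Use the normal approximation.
n = 27 pairs

Sample size formula (paired t-test, normal approximation):
n = ((z_{α/2} + z_β) / d)²

z_{α/2} = 1.645 (for α = 0.1, two-sided)
z_β = 0.583 (for power = 0.72)
d = 0.43

n = ((1.645 + 0.583) / 0.43)²
n = (5.181)²
n ≈ 26.84
Round up to the next whole number: n = 27 pairs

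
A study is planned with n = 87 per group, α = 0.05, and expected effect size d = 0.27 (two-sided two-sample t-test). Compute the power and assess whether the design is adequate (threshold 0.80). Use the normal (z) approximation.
Power ≈ 0.43; the study is underpowered (power < 0.80)

Power calculation (two-sample t-test, normal approximation):
z_β = d · √(n/2) - z_{α/2}
z_β = 0.27 · √(87/2) - 1.960
z_β = 0.27 · 6.595 - 1.960
z_β = -0.179

Power = Φ(z_β) = Φ(-0.179) ≈ 0.429

Effect size d = 0.27 is small by Cohen's convention (0.2/0.5/0.8).

Threshold: power ≥ 0.80 is conventionally adequate.
Power ≈ 0.43 → the study is underpowered (power < 0.80).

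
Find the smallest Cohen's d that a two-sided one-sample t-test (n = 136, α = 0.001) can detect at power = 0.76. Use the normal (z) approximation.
d ≈ 0.34

Minimum detectable effect (one-sample t-test, normal approximation):
d = (z_{α/2} + z_β) / √n
d = (3.291 + 0.706) / √136
d = 3.997 / 11.662
d ≈ 0.34

By Cohen's convention (0.2 small / 0.5 medium / 0.8 large): small effect.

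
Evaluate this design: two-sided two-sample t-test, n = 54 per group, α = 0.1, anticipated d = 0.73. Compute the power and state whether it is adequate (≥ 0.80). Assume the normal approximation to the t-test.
Power ≈ 0.98; the study is adequately powered (power ≥ 0.80)

Power calculation (two-sample t-test, normal approximation):
z_β = d · √(n/2) - z_{α/2}
z_β = 0.73 · √(54/2) - 1.645
z_β = 0.73 · 5.196 - 1.645
z_β = 2.148

Power = Φ(z_β) = Φ(2.148) ≈ 0.984

Effect size d = 0.73 is medium by Cohen's convention (0.2/0.5/0.8).

Threshold: power ≥ 0.80 is conventionally adequate.
Power ≈ 0.98 → the study is adequately powered (power ≥ 0.80).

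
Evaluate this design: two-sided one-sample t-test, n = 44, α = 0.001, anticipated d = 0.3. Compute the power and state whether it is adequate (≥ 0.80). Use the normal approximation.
Power ≈ 0.10; the study is underpowered (power < 0.80)

Power calculation (one-sample t-test, normal approximation):
z_β = d · √n - z_{α/2}
z_β = 0.3 · √44 - 3.291
z_β = 0.3 · 6.633 - 3.291
z_β = -1.301

Power = Φ(z_β) = Φ(-1.301) ≈ 0.097

Effect size d = 0.3 is small by Cohen's convention (0.2/0.5/0.8).

Threshold: power ≥ 0.80 is conventionally adequate.
Power ≈ 0.10 → the study is underpowered (power < 0.80).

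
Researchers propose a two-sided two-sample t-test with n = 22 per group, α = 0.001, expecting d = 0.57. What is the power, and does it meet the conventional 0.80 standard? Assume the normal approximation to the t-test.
Power ≈ 0.08; the study is underpowered (power < 0.80)

Power calculation (two-sample t-test, normal approximation):
z_β = d · √(n/2) - z_{α/2}
z_β = 0.57 · √(22/2) - 3.291
z_β = 0.57 · 3.317 - 3.291
z_β = -1.400

Power = Φ(z_β) = Φ(-1.400) ≈ 0.081

Effect size d = 0.57 is medium by Cohen's convention (0.2/0.5/0.8).

Threshold: power ≥ 0.80 is conventionally adequate.
Power ≈ 0.08 → the study is underpowered (power < 0.80).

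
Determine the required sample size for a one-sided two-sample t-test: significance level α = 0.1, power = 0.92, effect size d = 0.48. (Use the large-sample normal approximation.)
n = 63 per group

Sample size formula (two-sample t-test, normal approximation):
n = 2 · ((z_α + z_β) / d)²

z_α = 1.282 (for α = 0.1, one-sided)
z_β = 1.405 (for power = 0.92)
d = 0.48

n = 2 · ((1.282 + 1.405) / 0.48)²
n = 2 · (5.598)²
n ≈ 62.68
Round up to the next whole number: n = 63 per group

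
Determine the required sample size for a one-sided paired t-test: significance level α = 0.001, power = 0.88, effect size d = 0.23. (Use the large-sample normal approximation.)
n = 344 pairs

Sample size formula (paired t-test, normal approximation):
n = ((z_α + z_β) / d)²

z_α = 3.090 (for α = 0.001, one-sided)
z_β = 1.175 (for power = 0.88)
d = 0.23

n = ((3.090 + 1.175) / 0.23)²
n = (18.543)²
n ≈ 343.84
Round up to the next whole number: n = 344 pairs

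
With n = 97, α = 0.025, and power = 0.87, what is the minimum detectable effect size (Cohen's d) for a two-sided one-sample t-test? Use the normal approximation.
d ≈ 0.34

Minimum detectable effect (one-sample t-test, normal approximation):
d = (z_{α/2} + z_β) / √n
d = (2.241 + 1.126) / √97
d = 3.368 / 9.849
d ≈ 0.34

By Cohen's convention (0.2 small / 0.5 medium / 0.8 large): small effect.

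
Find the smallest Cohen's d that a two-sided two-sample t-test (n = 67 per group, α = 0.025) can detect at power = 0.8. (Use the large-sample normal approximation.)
d ≈ 0.53

Minimum detectable effect (two-sample t-test, normal approximation):
d = (z_{α/2} + z_β) / √(n/2)
d = (2.241 + 0.842) / √(67/2)
d = 3.083 / 5.788
d ≈ 0.53

By Cohen's convention (0.2 small / 0.5 medium / 0.8 large): medium effect.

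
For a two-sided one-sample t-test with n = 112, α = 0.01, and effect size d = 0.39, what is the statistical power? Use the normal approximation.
Power ≈ 0.94

Power calculation (one-sample t-test, normal approximation):
z_β = d · √n - z_{α/2}
z_β = 0.39 · √112 - 2.576
z_β = 0.39 · 10.583 - 2.576
z_β = 1.552

Power = Φ(z_β) = Φ(1.552) ≈ 0.940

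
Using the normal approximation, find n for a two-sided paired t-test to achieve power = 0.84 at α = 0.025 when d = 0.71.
n = 21 pairs

Sample size formula (paired t-test, normal approximation):
n = ((z_{α/2} + z_β) / d)²

z_{α/2} = 2.241 (for α = 0.025, two-sided)
z_β = 0.994 (for power = 0.84)
d = 0.71

n = ((2.241 + 0.994) / 0.71)²
n = (4.556)²
n ≈ 20.76
Round up to the next whole number: n = 21 pairs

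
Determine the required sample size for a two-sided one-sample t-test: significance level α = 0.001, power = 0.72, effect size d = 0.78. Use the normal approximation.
n = 25

Sample size formula (one-sample t-test, normal approximation):
n = ((z_{α/2} + z_β) / d)²

z_{α/2} = 3.291 (for α = 0.001, two-sided)
z_β = 0.583 (for power = 0.72)
d = 0.78

n = ((3.291 + 0.583) / 0.78)²
n = (4.967)²
n ≈ 24.67
Round up to the next whole number: n = 25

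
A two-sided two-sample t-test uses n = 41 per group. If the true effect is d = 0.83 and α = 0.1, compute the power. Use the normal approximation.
Power ≈ 0.98

Power calculation (two-sample t-test, normal approximation):
z_β = d · √(n/2) - z_{α/2}
z_β = 0.83 · √(41/2) - 1.645
z_β = 0.83 · 4.528 - 1.645
z_β = 2.113

Power = Φ(z_β) = Φ(2.113) ≈ 0.983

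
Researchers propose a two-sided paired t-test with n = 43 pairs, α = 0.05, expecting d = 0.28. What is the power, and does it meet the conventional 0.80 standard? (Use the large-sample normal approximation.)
Power ≈ 0.45; the study is underpowered (power < 0.80)

Power calculation (paired t-test, normal approximation):
z_β = d · √n - z_{α/2}
z_β = 0.28 · √43 - 1.960
z_β = 0.28 · 6.557 - 1.960
z_β = -0.124

Power = Φ(z_β) = Φ(-0.124) ≈ 0.451

Effect size d = 0.28 is small by Cohen's convention (0.2/0.5/0.8).

Threshold: power ≥ 0.80 is conventionally adequate.
Power ≈ 0.45 → the study is underpowered (power < 0.80).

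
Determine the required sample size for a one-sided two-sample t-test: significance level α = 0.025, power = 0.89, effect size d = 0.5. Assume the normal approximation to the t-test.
n = 82 per group

Sample size formula (two-sample t-test, normal approximation):
n = 2 · ((z_α + z_β) / d)²

z_α = 1.960 (for α = 0.025, one-sided)
z_β = 1.227 (for power = 0.89)
d = 0.5

n = 2 · ((1.960 + 1.227) / 0.5)²
n = 2 · (6.374)²
n ≈ 81.26
Round up to the next whole number: n = 82 per group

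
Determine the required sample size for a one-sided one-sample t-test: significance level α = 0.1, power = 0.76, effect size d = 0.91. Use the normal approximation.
n = 5

Sample size formula (one-sample t-test, normal approximation):
n = ((z_α + z_β) / d)²

z_α = 1.282 (for α = 0.1, one-sided)
z_β = 0.706 (for power = 0.76)
d = 0.91

n = ((1.282 + 0.706) / 0.91)²
n = (2.185)²
n ≈ 4.77
Round up to the next whole number: n = 5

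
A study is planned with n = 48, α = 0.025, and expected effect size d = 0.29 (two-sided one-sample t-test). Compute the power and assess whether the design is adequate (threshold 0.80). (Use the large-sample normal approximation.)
Power ≈ 0.41; the study is underpowered (power < 0.80)

Power calculation (one-sample t-test, normal approximation):
z_β = d · √n - z_{α/2}
z_β = 0.29 · √48 - 2.241
z_β = 0.29 · 6.928 - 2.241
z_β = -0.232

Power = Φ(z_β) = Φ(-0.232) ≈ 0.408

Effect size d = 0.29 is small by Cohen's convention (0.2/0.5/0.8).

Threshold: power ≥ 0.80 is conventionally adequate.
Power ≈ 0.41 → the study is underpowered (power < 0.80).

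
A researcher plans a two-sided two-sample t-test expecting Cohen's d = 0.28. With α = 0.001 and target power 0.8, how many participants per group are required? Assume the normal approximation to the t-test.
n = 436 per group

Sample size formula (two-sample t-test, normal approximation):
n = 2 · ((z_{α/2} + z_β) / d)²

z_{α/2} = 3.291 (for α = 0.001, two-sided)
z_β = 0.842 (for power = 0.8)
d = 0.28

n = 2 · ((3.291 + 0.842) / 0.28)²
n = 2 · (14.761)²
n ≈ 435.77
Round up to the next whole number: n = 436 per group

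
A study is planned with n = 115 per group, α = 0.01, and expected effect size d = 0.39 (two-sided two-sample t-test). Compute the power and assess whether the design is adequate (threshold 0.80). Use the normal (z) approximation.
Power ≈ 0.65; the study is underpowered (power < 0.80)

Power calculation (two-sample t-test, normal approximation):
z_β = d · √(n/2) - z_{α/2}
z_β = 0.39 · √(115/2) - 2.576
z_β = 0.39 · 7.583 - 2.576
z_β = 0.381

Power = Φ(z_β) = Φ(0.381) ≈ 0.649

Effect size d = 0.39 is small by Cohen's convention (0.2/0.5/0.8).

Threshold: power ≥ 0.80 is conventionally adequate.
Power ≈ 0.65 → the study is underpowered (power < 0.80).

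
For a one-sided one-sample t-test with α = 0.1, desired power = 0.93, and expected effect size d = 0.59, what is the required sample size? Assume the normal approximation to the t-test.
n = 22

Sample size formula (one-sample t-test, normal approximation):
n = ((z_α + z_β) / d)²

z_α = 1.282 (for α = 0.1, one-sided)
z_β = 1.476 (for power = 0.93)
d = 0.59

n = ((1.282 + 1.476) / 0.59)²
n = (4.675)²
n ≈ 21.86
Round up to the next whole number: n = 22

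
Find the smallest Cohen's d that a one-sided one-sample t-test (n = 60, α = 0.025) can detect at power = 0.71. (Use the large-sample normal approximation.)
d ≈ 0.32

Minimum detectable effect (one-sample t-test, normal approximation):
d = (z_α + z_β) / √n
d = (1.960 + 0.553) / √60
d = 2.513 / 7.746
d ≈ 0.32

By Cohen's convention (0.2 small / 0.5 medium / 0.8 large): small effect.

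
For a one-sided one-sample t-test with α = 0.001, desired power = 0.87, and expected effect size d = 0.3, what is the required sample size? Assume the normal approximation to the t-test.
n = 198

Sample size formula (one-sample t-test, normal approximation):
n = ((z_α + z_β) / d)²

z_α = 3.090 (for α = 0.001, one-sided)
z_β = 1.126 (for power = 0.87)
d = 0.3

n = ((3.090 + 1.126) / 0.3)²
n = (14.053)²
n ≈ 197.49
Round up to the next whole number: n = 198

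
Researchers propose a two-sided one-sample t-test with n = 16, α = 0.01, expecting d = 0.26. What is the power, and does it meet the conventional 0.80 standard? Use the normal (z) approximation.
Power ≈ 0.06; the study is underpowered (power < 0.80)

Power calculation (one-sample t-test, normal approximation):
z_β = d · √n - z_{α/2}
z_β = 0.26 · √16 - 2.576
z_β = 0.26 · 4.000 - 2.576
z_β = -1.536

Power = Φ(z_β) = Φ(-1.536) ≈ 0.062

Effect size d = 0.26 is small by Cohen's convention (0.2/0.5/0.8).

Threshold: power ≥ 0.80 is conventionally adequate.
Power ≈ 0.06 → the study is underpowered (power < 0.80).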